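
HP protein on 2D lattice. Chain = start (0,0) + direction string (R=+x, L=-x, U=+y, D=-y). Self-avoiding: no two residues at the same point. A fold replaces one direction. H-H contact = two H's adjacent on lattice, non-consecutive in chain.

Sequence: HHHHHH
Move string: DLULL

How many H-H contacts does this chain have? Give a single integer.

Answer: 1

Derivation:
Positions: [(0, 0), (0, -1), (-1, -1), (-1, 0), (-2, 0), (-3, 0)]
H-H contact: residue 0 @(0,0) - residue 3 @(-1, 0)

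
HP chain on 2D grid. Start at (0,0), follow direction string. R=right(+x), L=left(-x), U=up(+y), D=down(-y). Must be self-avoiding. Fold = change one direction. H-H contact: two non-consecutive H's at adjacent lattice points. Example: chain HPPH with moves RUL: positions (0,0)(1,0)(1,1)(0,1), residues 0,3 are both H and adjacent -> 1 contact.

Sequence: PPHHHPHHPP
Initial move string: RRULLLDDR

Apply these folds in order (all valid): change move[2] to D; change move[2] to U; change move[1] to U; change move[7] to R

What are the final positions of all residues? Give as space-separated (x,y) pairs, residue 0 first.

Initial moves: RRULLLDDR
Fold: move[2]->D => RRDLLLDDR (positions: [(0, 0), (1, 0), (2, 0), (2, -1), (1, -1), (0, -1), (-1, -1), (-1, -2), (-1, -3), (0, -3)])
Fold: move[2]->U => RRULLLDDR (positions: [(0, 0), (1, 0), (2, 0), (2, 1), (1, 1), (0, 1), (-1, 1), (-1, 0), (-1, -1), (0, -1)])
Fold: move[1]->U => RUULLLDDR (positions: [(0, 0), (1, 0), (1, 1), (1, 2), (0, 2), (-1, 2), (-2, 2), (-2, 1), (-2, 0), (-1, 0)])
Fold: move[7]->R => RUULLLDRR (positions: [(0, 0), (1, 0), (1, 1), (1, 2), (0, 2), (-1, 2), (-2, 2), (-2, 1), (-1, 1), (0, 1)])

Answer: (0,0) (1,0) (1,1) (1,2) (0,2) (-1,2) (-2,2) (-2,1) (-1,1) (0,1)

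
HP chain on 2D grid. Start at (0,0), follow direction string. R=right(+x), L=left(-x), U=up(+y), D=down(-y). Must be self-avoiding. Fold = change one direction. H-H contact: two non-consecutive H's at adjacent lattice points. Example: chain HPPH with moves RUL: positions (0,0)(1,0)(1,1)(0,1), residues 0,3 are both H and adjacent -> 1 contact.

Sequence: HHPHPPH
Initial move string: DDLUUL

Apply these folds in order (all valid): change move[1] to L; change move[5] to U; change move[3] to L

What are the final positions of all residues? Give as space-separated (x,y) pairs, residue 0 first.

Answer: (0,0) (0,-1) (-1,-1) (-2,-1) (-3,-1) (-3,0) (-3,1)

Derivation:
Initial moves: DDLUUL
Fold: move[1]->L => DLLUUL (positions: [(0, 0), (0, -1), (-1, -1), (-2, -1), (-2, 0), (-2, 1), (-3, 1)])
Fold: move[5]->U => DLLUUU (positions: [(0, 0), (0, -1), (-1, -1), (-2, -1), (-2, 0), (-2, 1), (-2, 2)])
Fold: move[3]->L => DLLLUU (positions: [(0, 0), (0, -1), (-1, -1), (-2, -1), (-3, -1), (-3, 0), (-3, 1)])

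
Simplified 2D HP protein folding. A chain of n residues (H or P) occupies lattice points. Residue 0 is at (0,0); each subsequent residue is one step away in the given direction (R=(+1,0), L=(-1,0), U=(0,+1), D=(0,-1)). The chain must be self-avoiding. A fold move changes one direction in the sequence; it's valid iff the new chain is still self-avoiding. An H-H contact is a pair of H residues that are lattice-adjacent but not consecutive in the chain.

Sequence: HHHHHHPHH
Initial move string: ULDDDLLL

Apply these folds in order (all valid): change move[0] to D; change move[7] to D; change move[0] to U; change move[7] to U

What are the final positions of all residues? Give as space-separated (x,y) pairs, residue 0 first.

Initial moves: ULDDDLLL
Fold: move[0]->D => DLDDDLLL (positions: [(0, 0), (0, -1), (-1, -1), (-1, -2), (-1, -3), (-1, -4), (-2, -4), (-3, -4), (-4, -4)])
Fold: move[7]->D => DLDDDLLD (positions: [(0, 0), (0, -1), (-1, -1), (-1, -2), (-1, -3), (-1, -4), (-2, -4), (-3, -4), (-3, -5)])
Fold: move[0]->U => ULDDDLLD (positions: [(0, 0), (0, 1), (-1, 1), (-1, 0), (-1, -1), (-1, -2), (-2, -2), (-3, -2), (-3, -3)])
Fold: move[7]->U => ULDDDLLU (positions: [(0, 0), (0, 1), (-1, 1), (-1, 0), (-1, -1), (-1, -2), (-2, -2), (-3, -2), (-3, -1)])

Answer: (0,0) (0,1) (-1,1) (-1,0) (-1,-1) (-1,-2) (-2,-2) (-3,-2) (-3,-1)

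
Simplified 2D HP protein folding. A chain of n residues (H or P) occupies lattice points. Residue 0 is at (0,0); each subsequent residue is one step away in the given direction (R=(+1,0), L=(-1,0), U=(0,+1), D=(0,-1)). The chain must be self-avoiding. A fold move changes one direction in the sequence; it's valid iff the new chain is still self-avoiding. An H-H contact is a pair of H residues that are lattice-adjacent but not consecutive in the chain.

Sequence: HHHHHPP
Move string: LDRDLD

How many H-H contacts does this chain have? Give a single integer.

Positions: [(0, 0), (-1, 0), (-1, -1), (0, -1), (0, -2), (-1, -2), (-1, -3)]
H-H contact: residue 0 @(0,0) - residue 3 @(0, -1)

Answer: 1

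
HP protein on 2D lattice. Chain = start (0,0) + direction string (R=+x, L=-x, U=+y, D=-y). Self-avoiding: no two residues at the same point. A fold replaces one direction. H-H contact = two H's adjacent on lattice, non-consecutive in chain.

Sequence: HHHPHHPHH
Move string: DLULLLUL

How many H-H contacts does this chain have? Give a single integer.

Answer: 0

Derivation:
Positions: [(0, 0), (0, -1), (-1, -1), (-1, 0), (-2, 0), (-3, 0), (-4, 0), (-4, 1), (-5, 1)]
No H-H contacts found.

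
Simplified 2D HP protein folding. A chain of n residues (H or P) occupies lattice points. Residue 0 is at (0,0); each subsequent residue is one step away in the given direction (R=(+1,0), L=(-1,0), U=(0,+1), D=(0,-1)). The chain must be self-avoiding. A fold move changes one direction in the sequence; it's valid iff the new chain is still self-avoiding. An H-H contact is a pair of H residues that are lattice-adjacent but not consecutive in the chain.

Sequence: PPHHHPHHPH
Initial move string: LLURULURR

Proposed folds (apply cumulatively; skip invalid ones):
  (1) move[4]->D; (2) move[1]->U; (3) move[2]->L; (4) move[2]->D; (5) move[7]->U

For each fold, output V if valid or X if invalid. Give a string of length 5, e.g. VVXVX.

Answer: XVXXV

Derivation:
Initial: LLURULURR -> [(0, 0), (-1, 0), (-2, 0), (-2, 1), (-1, 1), (-1, 2), (-2, 2), (-2, 3), (-1, 3), (0, 3)]
Fold 1: move[4]->D => LLURDLURR INVALID (collision), skipped
Fold 2: move[1]->U => LUURULURR VALID
Fold 3: move[2]->L => LULRULURR INVALID (collision), skipped
Fold 4: move[2]->D => LUDRULURR INVALID (collision), skipped
Fold 5: move[7]->U => LUURULUUR VALID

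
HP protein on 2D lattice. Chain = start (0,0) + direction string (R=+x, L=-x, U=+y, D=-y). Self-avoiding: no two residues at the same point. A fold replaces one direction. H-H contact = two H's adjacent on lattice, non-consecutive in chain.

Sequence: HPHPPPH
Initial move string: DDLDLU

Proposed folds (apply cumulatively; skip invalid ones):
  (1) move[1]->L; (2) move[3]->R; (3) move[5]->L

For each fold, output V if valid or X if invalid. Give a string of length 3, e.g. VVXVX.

Initial: DDLDLU -> [(0, 0), (0, -1), (0, -2), (-1, -2), (-1, -3), (-2, -3), (-2, -2)]
Fold 1: move[1]->L => DLLDLU VALID
Fold 2: move[3]->R => DLLRLU INVALID (collision), skipped
Fold 3: move[5]->L => DLLDLL VALID

Answer: VXV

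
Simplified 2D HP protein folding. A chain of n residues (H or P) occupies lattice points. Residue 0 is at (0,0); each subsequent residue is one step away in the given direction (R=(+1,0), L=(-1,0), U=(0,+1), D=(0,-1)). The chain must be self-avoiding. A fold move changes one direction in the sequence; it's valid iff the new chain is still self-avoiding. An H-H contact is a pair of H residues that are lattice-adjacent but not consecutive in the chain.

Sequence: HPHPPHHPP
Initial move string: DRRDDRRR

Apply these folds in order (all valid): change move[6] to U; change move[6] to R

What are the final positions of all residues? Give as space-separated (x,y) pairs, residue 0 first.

Initial moves: DRRDDRRR
Fold: move[6]->U => DRRDDRUR (positions: [(0, 0), (0, -1), (1, -1), (2, -1), (2, -2), (2, -3), (3, -3), (3, -2), (4, -2)])
Fold: move[6]->R => DRRDDRRR (positions: [(0, 0), (0, -1), (1, -1), (2, -1), (2, -2), (2, -3), (3, -3), (4, -3), (5, -3)])

Answer: (0,0) (0,-1) (1,-1) (2,-1) (2,-2) (2,-3) (3,-3) (4,-3) (5,-3)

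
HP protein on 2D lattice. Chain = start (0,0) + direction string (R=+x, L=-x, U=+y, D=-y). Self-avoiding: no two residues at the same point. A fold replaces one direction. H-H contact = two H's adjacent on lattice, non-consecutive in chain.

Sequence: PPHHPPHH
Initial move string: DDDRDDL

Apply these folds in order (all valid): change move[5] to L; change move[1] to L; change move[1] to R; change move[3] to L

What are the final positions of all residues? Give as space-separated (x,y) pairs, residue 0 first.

Answer: (0,0) (0,-1) (1,-1) (1,-2) (0,-2) (0,-3) (-1,-3) (-2,-3)

Derivation:
Initial moves: DDDRDDL
Fold: move[5]->L => DDDRDLL (positions: [(0, 0), (0, -1), (0, -2), (0, -3), (1, -3), (1, -4), (0, -4), (-1, -4)])
Fold: move[1]->L => DLDRDLL (positions: [(0, 0), (0, -1), (-1, -1), (-1, -2), (0, -2), (0, -3), (-1, -3), (-2, -3)])
Fold: move[1]->R => DRDRDLL (positions: [(0, 0), (0, -1), (1, -1), (1, -2), (2, -2), (2, -3), (1, -3), (0, -3)])
Fold: move[3]->L => DRDLDLL (positions: [(0, 0), (0, -1), (1, -1), (1, -2), (0, -2), (0, -3), (-1, -3), (-2, -3)])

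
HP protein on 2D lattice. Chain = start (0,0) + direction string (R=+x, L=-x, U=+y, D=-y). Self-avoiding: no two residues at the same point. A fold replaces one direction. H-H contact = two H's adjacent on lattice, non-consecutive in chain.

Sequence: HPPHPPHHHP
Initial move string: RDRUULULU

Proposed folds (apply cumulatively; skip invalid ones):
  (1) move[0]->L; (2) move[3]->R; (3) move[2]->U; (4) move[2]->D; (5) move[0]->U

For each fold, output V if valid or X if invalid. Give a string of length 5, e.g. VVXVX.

Initial: RDRUULULU -> [(0, 0), (1, 0), (1, -1), (2, -1), (2, 0), (2, 1), (1, 1), (1, 2), (0, 2), (0, 3)]
Fold 1: move[0]->L => LDRUULULU INVALID (collision), skipped
Fold 2: move[3]->R => RDRRULULU VALID
Fold 3: move[2]->U => RDURULULU INVALID (collision), skipped
Fold 4: move[2]->D => RDDRULULU INVALID (collision), skipped
Fold 5: move[0]->U => UDRRULULU INVALID (collision), skipped

Answer: XVXXX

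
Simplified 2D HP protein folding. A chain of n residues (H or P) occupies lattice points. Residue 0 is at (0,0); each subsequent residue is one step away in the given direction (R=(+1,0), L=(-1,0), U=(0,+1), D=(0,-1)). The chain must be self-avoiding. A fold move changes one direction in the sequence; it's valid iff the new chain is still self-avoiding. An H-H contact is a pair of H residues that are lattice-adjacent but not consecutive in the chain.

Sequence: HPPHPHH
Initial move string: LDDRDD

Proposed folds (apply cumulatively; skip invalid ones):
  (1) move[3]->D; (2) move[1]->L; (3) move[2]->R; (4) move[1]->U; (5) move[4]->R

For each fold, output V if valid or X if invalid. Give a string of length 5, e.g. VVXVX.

Answer: VVXXV

Derivation:
Initial: LDDRDD -> [(0, 0), (-1, 0), (-1, -1), (-1, -2), (0, -2), (0, -3), (0, -4)]
Fold 1: move[3]->D => LDDDDD VALID
Fold 2: move[1]->L => LLDDDD VALID
Fold 3: move[2]->R => LLRDDD INVALID (collision), skipped
Fold 4: move[1]->U => LUDDDD INVALID (collision), skipped
Fold 5: move[4]->R => LLDDRD VALID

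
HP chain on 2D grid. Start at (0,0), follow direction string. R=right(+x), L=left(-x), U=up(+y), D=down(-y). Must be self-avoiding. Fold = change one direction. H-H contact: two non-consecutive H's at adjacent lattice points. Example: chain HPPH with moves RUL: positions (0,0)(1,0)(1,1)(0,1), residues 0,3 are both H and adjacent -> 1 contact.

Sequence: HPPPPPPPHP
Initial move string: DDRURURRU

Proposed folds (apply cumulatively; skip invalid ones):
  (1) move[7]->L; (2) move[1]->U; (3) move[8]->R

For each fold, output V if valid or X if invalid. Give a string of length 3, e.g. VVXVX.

Answer: XXV

Derivation:
Initial: DDRURURRU -> [(0, 0), (0, -1), (0, -2), (1, -2), (1, -1), (2, -1), (2, 0), (3, 0), (4, 0), (4, 1)]
Fold 1: move[7]->L => DDRURURLU INVALID (collision), skipped
Fold 2: move[1]->U => DURURURRU INVALID (collision), skipped
Fold 3: move[8]->R => DDRURURRR VALID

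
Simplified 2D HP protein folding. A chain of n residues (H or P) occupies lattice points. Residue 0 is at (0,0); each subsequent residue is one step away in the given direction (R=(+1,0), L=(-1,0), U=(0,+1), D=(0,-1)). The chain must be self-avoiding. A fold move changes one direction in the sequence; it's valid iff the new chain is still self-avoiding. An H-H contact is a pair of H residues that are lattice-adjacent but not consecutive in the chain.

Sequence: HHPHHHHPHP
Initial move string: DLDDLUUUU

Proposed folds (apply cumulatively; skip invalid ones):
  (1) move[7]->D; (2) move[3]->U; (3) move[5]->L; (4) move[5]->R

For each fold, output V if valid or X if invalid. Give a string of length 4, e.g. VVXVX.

Initial: DLDDLUUUU -> [(0, 0), (0, -1), (-1, -1), (-1, -2), (-1, -3), (-2, -3), (-2, -2), (-2, -1), (-2, 0), (-2, 1)]
Fold 1: move[7]->D => DLDDLUUDU INVALID (collision), skipped
Fold 2: move[3]->U => DLDULUUUU INVALID (collision), skipped
Fold 3: move[5]->L => DLDDLLUUU VALID
Fold 4: move[5]->R => DLDDLRUUU INVALID (collision), skipped

Answer: XXVX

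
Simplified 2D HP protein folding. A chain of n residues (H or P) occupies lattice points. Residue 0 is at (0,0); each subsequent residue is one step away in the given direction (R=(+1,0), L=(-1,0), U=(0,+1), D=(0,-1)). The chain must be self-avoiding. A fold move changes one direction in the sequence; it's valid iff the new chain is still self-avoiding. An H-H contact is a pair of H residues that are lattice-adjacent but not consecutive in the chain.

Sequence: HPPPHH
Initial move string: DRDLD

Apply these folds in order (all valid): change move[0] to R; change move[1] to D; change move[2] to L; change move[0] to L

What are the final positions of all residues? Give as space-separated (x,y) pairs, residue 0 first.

Answer: (0,0) (-1,0) (-1,-1) (-2,-1) (-3,-1) (-3,-2)

Derivation:
Initial moves: DRDLD
Fold: move[0]->R => RRDLD (positions: [(0, 0), (1, 0), (2, 0), (2, -1), (1, -1), (1, -2)])
Fold: move[1]->D => RDDLD (positions: [(0, 0), (1, 0), (1, -1), (1, -2), (0, -2), (0, -3)])
Fold: move[2]->L => RDLLD (positions: [(0, 0), (1, 0), (1, -1), (0, -1), (-1, -1), (-1, -2)])
Fold: move[0]->L => LDLLD (positions: [(0, 0), (-1, 0), (-1, -1), (-2, -1), (-3, -1), (-3, -2)])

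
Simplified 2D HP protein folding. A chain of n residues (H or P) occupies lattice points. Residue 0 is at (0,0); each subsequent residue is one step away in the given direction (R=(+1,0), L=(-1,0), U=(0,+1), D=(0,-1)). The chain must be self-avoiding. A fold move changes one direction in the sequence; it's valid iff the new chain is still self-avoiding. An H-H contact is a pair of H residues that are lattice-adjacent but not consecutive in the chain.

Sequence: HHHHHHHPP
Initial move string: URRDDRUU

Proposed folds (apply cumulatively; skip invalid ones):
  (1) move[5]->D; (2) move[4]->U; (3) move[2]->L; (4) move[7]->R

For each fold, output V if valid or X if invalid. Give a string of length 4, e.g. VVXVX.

Answer: XXXV

Derivation:
Initial: URRDDRUU -> [(0, 0), (0, 1), (1, 1), (2, 1), (2, 0), (2, -1), (3, -1), (3, 0), (3, 1)]
Fold 1: move[5]->D => URRDDDUU INVALID (collision), skipped
Fold 2: move[4]->U => URRDURUU INVALID (collision), skipped
Fold 3: move[2]->L => URLDDRUU INVALID (collision), skipped
Fold 4: move[7]->R => URRDDRUR VALID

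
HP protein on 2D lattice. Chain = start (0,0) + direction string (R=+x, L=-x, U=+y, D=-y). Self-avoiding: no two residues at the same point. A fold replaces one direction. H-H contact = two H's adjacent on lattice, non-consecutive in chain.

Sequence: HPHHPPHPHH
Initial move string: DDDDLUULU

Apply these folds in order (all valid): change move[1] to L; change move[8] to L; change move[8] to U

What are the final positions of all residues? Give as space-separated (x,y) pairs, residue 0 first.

Answer: (0,0) (0,-1) (-1,-1) (-1,-2) (-1,-3) (-2,-3) (-2,-2) (-2,-1) (-3,-1) (-3,0)

Derivation:
Initial moves: DDDDLUULU
Fold: move[1]->L => DLDDLUULU (positions: [(0, 0), (0, -1), (-1, -1), (-1, -2), (-1, -3), (-2, -3), (-2, -2), (-2, -1), (-3, -1), (-3, 0)])
Fold: move[8]->L => DLDDLUULL (positions: [(0, 0), (0, -1), (-1, -1), (-1, -2), (-1, -3), (-2, -3), (-2, -2), (-2, -1), (-3, -1), (-4, -1)])
Fold: move[8]->U => DLDDLUULU (positions: [(0, 0), (0, -1), (-1, -1), (-1, -2), (-1, -3), (-2, -3), (-2, -2), (-2, -1), (-3, -1), (-3, 0)])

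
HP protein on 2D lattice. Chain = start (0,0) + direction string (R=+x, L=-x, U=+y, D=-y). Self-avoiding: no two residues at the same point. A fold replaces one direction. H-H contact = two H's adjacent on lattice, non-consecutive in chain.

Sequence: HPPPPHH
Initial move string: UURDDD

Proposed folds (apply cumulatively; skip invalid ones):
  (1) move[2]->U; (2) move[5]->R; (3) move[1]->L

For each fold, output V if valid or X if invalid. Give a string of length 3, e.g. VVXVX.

Initial: UURDDD -> [(0, 0), (0, 1), (0, 2), (1, 2), (1, 1), (1, 0), (1, -1)]
Fold 1: move[2]->U => UUUDDD INVALID (collision), skipped
Fold 2: move[5]->R => UURDDR VALID
Fold 3: move[1]->L => ULRDDR INVALID (collision), skipped

Answer: XVX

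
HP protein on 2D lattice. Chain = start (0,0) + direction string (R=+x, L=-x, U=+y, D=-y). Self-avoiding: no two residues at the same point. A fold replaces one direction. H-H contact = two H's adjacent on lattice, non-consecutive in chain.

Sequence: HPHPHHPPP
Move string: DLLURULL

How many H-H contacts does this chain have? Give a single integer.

Positions: [(0, 0), (0, -1), (-1, -1), (-2, -1), (-2, 0), (-1, 0), (-1, 1), (-2, 1), (-3, 1)]
H-H contact: residue 0 @(0,0) - residue 5 @(-1, 0)
H-H contact: residue 2 @(-1,-1) - residue 5 @(-1, 0)

Answer: 2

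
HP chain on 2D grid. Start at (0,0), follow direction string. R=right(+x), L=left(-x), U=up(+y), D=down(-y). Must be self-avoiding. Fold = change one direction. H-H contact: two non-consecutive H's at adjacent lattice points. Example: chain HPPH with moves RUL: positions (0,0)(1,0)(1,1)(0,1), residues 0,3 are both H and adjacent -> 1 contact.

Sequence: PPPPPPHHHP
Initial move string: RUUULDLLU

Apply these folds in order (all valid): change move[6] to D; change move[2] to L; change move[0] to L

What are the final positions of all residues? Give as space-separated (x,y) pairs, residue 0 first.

Answer: (0,0) (-1,0) (-1,1) (-2,1) (-2,2) (-3,2) (-3,1) (-3,0) (-4,0) (-4,1)

Derivation:
Initial moves: RUUULDLLU
Fold: move[6]->D => RUUULDDLU (positions: [(0, 0), (1, 0), (1, 1), (1, 2), (1, 3), (0, 3), (0, 2), (0, 1), (-1, 1), (-1, 2)])
Fold: move[2]->L => RULULDDLU (positions: [(0, 0), (1, 0), (1, 1), (0, 1), (0, 2), (-1, 2), (-1, 1), (-1, 0), (-2, 0), (-2, 1)])
Fold: move[0]->L => LULULDDLU (positions: [(0, 0), (-1, 0), (-1, 1), (-2, 1), (-2, 2), (-3, 2), (-3, 1), (-3, 0), (-4, 0), (-4, 1)])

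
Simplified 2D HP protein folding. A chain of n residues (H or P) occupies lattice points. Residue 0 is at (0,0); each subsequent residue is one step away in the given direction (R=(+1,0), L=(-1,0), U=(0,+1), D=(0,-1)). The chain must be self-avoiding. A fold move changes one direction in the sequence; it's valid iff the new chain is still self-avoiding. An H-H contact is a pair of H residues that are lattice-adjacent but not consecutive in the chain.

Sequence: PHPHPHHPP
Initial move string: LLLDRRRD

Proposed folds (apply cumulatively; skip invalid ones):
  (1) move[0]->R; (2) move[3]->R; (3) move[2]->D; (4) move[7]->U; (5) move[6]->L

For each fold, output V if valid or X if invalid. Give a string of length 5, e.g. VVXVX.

Initial: LLLDRRRD -> [(0, 0), (-1, 0), (-2, 0), (-3, 0), (-3, -1), (-2, -1), (-1, -1), (0, -1), (0, -2)]
Fold 1: move[0]->R => RLLDRRRD INVALID (collision), skipped
Fold 2: move[3]->R => LLLRRRRD INVALID (collision), skipped
Fold 3: move[2]->D => LLDDRRRD VALID
Fold 4: move[7]->U => LLDDRRRU VALID
Fold 5: move[6]->L => LLDDRRLU INVALID (collision), skipped

Answer: XXVVX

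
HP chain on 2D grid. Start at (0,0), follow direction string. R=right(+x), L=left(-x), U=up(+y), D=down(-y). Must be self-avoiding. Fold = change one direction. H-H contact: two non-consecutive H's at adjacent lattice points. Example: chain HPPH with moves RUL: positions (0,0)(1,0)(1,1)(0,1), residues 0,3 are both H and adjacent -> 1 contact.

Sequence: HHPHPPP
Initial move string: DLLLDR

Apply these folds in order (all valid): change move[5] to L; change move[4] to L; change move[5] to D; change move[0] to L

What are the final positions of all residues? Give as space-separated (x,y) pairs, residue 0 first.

Answer: (0,0) (-1,0) (-2,0) (-3,0) (-4,0) (-5,0) (-5,-1)

Derivation:
Initial moves: DLLLDR
Fold: move[5]->L => DLLLDL (positions: [(0, 0), (0, -1), (-1, -1), (-2, -1), (-3, -1), (-3, -2), (-4, -2)])
Fold: move[4]->L => DLLLLL (positions: [(0, 0), (0, -1), (-1, -1), (-2, -1), (-3, -1), (-4, -1), (-5, -1)])
Fold: move[5]->D => DLLLLD (positions: [(0, 0), (0, -1), (-1, -1), (-2, -1), (-3, -1), (-4, -1), (-4, -2)])
Fold: move[0]->L => LLLLLD (positions: [(0, 0), (-1, 0), (-2, 0), (-3, 0), (-4, 0), (-5, 0), (-5, -1)])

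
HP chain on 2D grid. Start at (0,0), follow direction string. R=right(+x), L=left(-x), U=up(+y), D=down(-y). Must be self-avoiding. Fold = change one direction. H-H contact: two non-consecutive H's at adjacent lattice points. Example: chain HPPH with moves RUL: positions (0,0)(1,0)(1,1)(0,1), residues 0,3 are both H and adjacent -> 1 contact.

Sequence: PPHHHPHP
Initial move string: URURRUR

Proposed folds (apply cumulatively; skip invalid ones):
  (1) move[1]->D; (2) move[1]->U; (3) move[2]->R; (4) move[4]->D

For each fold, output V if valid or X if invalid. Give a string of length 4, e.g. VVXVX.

Initial: URURRUR -> [(0, 0), (0, 1), (1, 1), (1, 2), (2, 2), (3, 2), (3, 3), (4, 3)]
Fold 1: move[1]->D => UDURRUR INVALID (collision), skipped
Fold 2: move[1]->U => UUURRUR VALID
Fold 3: move[2]->R => UURRRUR VALID
Fold 4: move[4]->D => UURRDUR INVALID (collision), skipped

Answer: XVVX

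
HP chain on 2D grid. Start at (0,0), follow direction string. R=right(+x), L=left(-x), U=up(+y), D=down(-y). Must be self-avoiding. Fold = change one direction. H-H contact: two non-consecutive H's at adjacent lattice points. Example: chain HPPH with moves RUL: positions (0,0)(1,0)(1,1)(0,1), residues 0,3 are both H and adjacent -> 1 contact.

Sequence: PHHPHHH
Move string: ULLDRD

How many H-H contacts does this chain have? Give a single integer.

Answer: 1

Derivation:
Positions: [(0, 0), (0, 1), (-1, 1), (-2, 1), (-2, 0), (-1, 0), (-1, -1)]
H-H contact: residue 2 @(-1,1) - residue 5 @(-1, 0)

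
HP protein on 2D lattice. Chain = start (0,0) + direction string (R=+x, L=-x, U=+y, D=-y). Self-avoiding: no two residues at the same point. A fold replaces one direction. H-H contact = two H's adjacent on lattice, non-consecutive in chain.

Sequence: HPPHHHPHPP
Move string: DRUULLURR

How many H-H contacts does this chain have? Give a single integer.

Answer: 2

Derivation:
Positions: [(0, 0), (0, -1), (1, -1), (1, 0), (1, 1), (0, 1), (-1, 1), (-1, 2), (0, 2), (1, 2)]
H-H contact: residue 0 @(0,0) - residue 3 @(1, 0)
H-H contact: residue 0 @(0,0) - residue 5 @(0, 1)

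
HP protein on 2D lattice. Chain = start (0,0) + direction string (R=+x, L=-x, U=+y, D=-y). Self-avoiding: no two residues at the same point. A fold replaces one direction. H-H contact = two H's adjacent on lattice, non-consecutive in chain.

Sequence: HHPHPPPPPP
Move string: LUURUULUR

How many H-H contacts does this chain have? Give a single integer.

Positions: [(0, 0), (-1, 0), (-1, 1), (-1, 2), (0, 2), (0, 3), (0, 4), (-1, 4), (-1, 5), (0, 5)]
No H-H contacts found.

Answer: 0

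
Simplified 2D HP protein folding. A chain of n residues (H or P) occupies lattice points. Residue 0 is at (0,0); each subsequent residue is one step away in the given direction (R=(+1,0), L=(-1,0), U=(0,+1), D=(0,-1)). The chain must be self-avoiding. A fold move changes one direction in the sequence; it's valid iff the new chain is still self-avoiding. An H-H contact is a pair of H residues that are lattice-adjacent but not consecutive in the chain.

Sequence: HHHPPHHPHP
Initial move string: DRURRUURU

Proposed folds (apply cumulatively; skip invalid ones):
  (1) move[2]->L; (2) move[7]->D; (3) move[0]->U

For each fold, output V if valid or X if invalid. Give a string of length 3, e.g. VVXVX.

Answer: XXV

Derivation:
Initial: DRURRUURU -> [(0, 0), (0, -1), (1, -1), (1, 0), (2, 0), (3, 0), (3, 1), (3, 2), (4, 2), (4, 3)]
Fold 1: move[2]->L => DRLRRUURU INVALID (collision), skipped
Fold 2: move[7]->D => DRURRUUDU INVALID (collision), skipped
Fold 3: move[0]->U => URURRUURU VALID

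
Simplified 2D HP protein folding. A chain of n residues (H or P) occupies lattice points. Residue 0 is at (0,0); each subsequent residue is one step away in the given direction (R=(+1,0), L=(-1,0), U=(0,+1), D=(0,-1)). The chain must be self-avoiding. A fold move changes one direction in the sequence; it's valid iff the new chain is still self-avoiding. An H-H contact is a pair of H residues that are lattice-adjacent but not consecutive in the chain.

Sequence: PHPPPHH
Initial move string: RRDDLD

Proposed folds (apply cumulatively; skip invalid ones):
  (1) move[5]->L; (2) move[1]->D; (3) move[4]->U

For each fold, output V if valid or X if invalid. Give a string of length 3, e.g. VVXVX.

Initial: RRDDLD -> [(0, 0), (1, 0), (2, 0), (2, -1), (2, -2), (1, -2), (1, -3)]
Fold 1: move[5]->L => RRDDLL VALID
Fold 2: move[1]->D => RDDDLL VALID
Fold 3: move[4]->U => RDDDUL INVALID (collision), skipped

Answer: VVX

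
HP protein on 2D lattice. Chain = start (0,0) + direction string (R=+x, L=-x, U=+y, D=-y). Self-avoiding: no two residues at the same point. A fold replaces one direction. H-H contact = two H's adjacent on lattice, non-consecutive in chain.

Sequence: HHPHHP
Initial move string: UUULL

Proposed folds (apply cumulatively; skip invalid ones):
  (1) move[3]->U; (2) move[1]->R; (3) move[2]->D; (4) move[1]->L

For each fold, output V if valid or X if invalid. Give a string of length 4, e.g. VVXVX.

Initial: UUULL -> [(0, 0), (0, 1), (0, 2), (0, 3), (-1, 3), (-2, 3)]
Fold 1: move[3]->U => UUUUL VALID
Fold 2: move[1]->R => URUUL VALID
Fold 3: move[2]->D => URDUL INVALID (collision), skipped
Fold 4: move[1]->L => ULUUL VALID

Answer: VVXV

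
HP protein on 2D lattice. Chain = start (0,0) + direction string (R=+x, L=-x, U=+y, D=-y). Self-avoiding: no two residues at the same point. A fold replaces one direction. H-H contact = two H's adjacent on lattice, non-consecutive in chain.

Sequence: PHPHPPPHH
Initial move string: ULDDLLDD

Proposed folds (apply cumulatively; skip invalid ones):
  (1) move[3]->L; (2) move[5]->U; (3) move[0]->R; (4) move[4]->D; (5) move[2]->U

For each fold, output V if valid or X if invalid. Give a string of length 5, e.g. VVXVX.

Initial: ULDDLLDD -> [(0, 0), (0, 1), (-1, 1), (-1, 0), (-1, -1), (-2, -1), (-3, -1), (-3, -2), (-3, -3)]
Fold 1: move[3]->L => ULDLLLDD VALID
Fold 2: move[5]->U => ULDLLUDD INVALID (collision), skipped
Fold 3: move[0]->R => RLDLLLDD INVALID (collision), skipped
Fold 4: move[4]->D => ULDLDLDD VALID
Fold 5: move[2]->U => ULULDLDD VALID

Answer: VXXVV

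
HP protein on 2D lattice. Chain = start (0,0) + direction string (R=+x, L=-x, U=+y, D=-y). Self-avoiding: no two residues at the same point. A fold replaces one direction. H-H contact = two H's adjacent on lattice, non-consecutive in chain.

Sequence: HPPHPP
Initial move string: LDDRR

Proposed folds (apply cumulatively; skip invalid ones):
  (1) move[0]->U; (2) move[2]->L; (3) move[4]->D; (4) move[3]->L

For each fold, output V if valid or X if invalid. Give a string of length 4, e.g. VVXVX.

Initial: LDDRR -> [(0, 0), (-1, 0), (-1, -1), (-1, -2), (0, -2), (1, -2)]
Fold 1: move[0]->U => UDDRR INVALID (collision), skipped
Fold 2: move[2]->L => LDLRR INVALID (collision), skipped
Fold 3: move[4]->D => LDDRD VALID
Fold 4: move[3]->L => LDDLD VALID

Answer: XXVV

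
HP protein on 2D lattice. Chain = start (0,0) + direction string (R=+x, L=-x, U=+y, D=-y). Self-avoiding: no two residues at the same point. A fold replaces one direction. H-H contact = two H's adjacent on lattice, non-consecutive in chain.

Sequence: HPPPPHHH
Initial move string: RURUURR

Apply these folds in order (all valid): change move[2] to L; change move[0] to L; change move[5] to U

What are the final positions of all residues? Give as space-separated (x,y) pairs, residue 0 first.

Answer: (0,0) (-1,0) (-1,1) (-2,1) (-2,2) (-2,3) (-2,4) (-1,4)

Derivation:
Initial moves: RURUURR
Fold: move[2]->L => RULUURR (positions: [(0, 0), (1, 0), (1, 1), (0, 1), (0, 2), (0, 3), (1, 3), (2, 3)])
Fold: move[0]->L => LULUURR (positions: [(0, 0), (-1, 0), (-1, 1), (-2, 1), (-2, 2), (-2, 3), (-1, 3), (0, 3)])
Fold: move[5]->U => LULUUUR (positions: [(0, 0), (-1, 0), (-1, 1), (-2, 1), (-2, 2), (-2, 3), (-2, 4), (-1, 4)])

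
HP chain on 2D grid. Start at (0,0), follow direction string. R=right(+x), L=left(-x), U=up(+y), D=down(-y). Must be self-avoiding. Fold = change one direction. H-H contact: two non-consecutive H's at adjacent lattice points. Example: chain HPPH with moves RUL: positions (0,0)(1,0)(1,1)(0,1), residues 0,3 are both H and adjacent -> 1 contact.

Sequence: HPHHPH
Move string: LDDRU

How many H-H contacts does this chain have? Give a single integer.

Positions: [(0, 0), (-1, 0), (-1, -1), (-1, -2), (0, -2), (0, -1)]
H-H contact: residue 0 @(0,0) - residue 5 @(0, -1)
H-H contact: residue 2 @(-1,-1) - residue 5 @(0, -1)

Answer: 2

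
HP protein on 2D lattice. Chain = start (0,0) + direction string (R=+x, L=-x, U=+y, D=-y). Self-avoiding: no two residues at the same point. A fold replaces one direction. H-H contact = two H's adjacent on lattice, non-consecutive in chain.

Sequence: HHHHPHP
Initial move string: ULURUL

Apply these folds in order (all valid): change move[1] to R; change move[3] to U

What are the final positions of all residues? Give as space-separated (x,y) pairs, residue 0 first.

Initial moves: ULURUL
Fold: move[1]->R => URURUL (positions: [(0, 0), (0, 1), (1, 1), (1, 2), (2, 2), (2, 3), (1, 3)])
Fold: move[3]->U => URUUUL (positions: [(0, 0), (0, 1), (1, 1), (1, 2), (1, 3), (1, 4), (0, 4)])

Answer: (0,0) (0,1) (1,1) (1,2) (1,3) (1,4) (0,4)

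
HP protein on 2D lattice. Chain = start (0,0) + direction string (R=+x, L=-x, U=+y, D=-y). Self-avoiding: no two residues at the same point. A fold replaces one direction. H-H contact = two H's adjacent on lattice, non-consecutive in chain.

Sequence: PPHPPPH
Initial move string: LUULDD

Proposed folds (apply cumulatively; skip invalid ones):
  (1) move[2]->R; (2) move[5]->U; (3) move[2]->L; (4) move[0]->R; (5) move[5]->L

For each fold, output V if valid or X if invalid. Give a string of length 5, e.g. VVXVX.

Answer: XXVVV

Derivation:
Initial: LUULDD -> [(0, 0), (-1, 0), (-1, 1), (-1, 2), (-2, 2), (-2, 1), (-2, 0)]
Fold 1: move[2]->R => LURLDD INVALID (collision), skipped
Fold 2: move[5]->U => LUULDU INVALID (collision), skipped
Fold 3: move[2]->L => LULLDD VALID
Fold 4: move[0]->R => RULLDD VALID
Fold 5: move[5]->L => RULLDL VALID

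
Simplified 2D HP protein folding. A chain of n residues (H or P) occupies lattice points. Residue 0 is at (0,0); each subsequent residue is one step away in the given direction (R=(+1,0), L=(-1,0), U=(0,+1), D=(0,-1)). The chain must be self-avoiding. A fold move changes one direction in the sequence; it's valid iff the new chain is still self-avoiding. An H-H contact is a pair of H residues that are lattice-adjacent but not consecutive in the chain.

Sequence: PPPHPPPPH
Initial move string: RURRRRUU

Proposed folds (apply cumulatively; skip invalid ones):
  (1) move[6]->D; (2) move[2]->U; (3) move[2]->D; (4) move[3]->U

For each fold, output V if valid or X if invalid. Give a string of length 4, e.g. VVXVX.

Initial: RURRRRUU -> [(0, 0), (1, 0), (1, 1), (2, 1), (3, 1), (4, 1), (5, 1), (5, 2), (5, 3)]
Fold 1: move[6]->D => RURRRRDU INVALID (collision), skipped
Fold 2: move[2]->U => RUURRRUU VALID
Fold 3: move[2]->D => RUDRRRUU INVALID (collision), skipped
Fold 4: move[3]->U => RUUURRUU VALID

Answer: XVXV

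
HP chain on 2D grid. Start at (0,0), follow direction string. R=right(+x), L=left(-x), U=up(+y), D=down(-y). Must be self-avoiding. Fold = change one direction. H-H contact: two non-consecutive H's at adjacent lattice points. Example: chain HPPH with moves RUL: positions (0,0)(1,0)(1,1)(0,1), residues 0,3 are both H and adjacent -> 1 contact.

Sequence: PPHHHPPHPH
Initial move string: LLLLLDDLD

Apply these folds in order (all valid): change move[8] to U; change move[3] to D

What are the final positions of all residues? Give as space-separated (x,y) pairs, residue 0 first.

Initial moves: LLLLLDDLD
Fold: move[8]->U => LLLLLDDLU (positions: [(0, 0), (-1, 0), (-2, 0), (-3, 0), (-4, 0), (-5, 0), (-5, -1), (-5, -2), (-6, -2), (-6, -1)])
Fold: move[3]->D => LLLDLDDLU (positions: [(0, 0), (-1, 0), (-2, 0), (-3, 0), (-3, -1), (-4, -1), (-4, -2), (-4, -3), (-5, -3), (-5, -2)])

Answer: (0,0) (-1,0) (-2,0) (-3,0) (-3,-1) (-4,-1) (-4,-2) (-4,-3) (-5,-3) (-5,-2)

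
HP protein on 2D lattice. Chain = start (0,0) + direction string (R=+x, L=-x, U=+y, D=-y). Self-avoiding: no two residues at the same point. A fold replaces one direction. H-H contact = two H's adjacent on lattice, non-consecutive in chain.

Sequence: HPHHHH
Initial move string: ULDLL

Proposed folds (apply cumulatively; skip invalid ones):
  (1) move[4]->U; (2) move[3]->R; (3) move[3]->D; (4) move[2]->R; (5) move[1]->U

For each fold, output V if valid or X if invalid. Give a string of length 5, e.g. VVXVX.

Initial: ULDLL -> [(0, 0), (0, 1), (-1, 1), (-1, 0), (-2, 0), (-3, 0)]
Fold 1: move[4]->U => ULDLU VALID
Fold 2: move[3]->R => ULDRU INVALID (collision), skipped
Fold 3: move[3]->D => ULDDU INVALID (collision), skipped
Fold 4: move[2]->R => ULRLU INVALID (collision), skipped
Fold 5: move[1]->U => UUDLU INVALID (collision), skipped

Answer: VXXXX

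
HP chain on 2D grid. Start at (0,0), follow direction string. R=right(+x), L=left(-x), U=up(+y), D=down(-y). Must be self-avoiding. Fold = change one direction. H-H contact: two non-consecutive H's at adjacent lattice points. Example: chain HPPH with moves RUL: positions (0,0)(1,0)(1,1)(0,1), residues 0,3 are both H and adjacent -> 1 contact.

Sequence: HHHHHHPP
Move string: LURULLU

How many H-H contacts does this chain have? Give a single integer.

Positions: [(0, 0), (-1, 0), (-1, 1), (0, 1), (0, 2), (-1, 2), (-2, 2), (-2, 3)]
H-H contact: residue 0 @(0,0) - residue 3 @(0, 1)
H-H contact: residue 2 @(-1,1) - residue 5 @(-1, 2)

Answer: 2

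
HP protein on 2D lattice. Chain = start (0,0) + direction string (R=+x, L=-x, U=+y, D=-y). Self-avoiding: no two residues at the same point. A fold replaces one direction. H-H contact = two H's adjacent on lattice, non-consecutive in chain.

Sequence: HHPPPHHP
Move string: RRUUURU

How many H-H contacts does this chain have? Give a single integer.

Positions: [(0, 0), (1, 0), (2, 0), (2, 1), (2, 2), (2, 3), (3, 3), (3, 4)]
No H-H contacts found.

Answer: 0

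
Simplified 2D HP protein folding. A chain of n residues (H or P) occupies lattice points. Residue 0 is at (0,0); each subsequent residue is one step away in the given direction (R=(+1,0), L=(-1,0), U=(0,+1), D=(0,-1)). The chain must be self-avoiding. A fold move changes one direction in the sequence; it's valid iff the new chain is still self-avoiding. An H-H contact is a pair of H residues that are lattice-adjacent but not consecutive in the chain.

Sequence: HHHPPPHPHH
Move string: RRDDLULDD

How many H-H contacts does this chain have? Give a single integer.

Answer: 1

Derivation:
Positions: [(0, 0), (1, 0), (2, 0), (2, -1), (2, -2), (1, -2), (1, -1), (0, -1), (0, -2), (0, -3)]
H-H contact: residue 1 @(1,0) - residue 6 @(1, -1)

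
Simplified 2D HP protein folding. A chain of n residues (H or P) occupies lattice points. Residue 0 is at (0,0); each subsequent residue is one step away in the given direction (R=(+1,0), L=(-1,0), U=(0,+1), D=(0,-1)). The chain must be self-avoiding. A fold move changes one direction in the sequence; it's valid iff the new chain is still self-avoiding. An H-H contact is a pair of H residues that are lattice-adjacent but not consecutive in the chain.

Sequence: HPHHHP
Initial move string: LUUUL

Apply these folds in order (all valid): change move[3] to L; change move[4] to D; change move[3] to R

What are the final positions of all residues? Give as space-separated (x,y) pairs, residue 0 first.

Initial moves: LUUUL
Fold: move[3]->L => LUULL (positions: [(0, 0), (-1, 0), (-1, 1), (-1, 2), (-2, 2), (-3, 2)])
Fold: move[4]->D => LUULD (positions: [(0, 0), (-1, 0), (-1, 1), (-1, 2), (-2, 2), (-2, 1)])
Fold: move[3]->R => LUURD (positions: [(0, 0), (-1, 0), (-1, 1), (-1, 2), (0, 2), (0, 1)])

Answer: (0,0) (-1,0) (-1,1) (-1,2) (0,2) (0,1)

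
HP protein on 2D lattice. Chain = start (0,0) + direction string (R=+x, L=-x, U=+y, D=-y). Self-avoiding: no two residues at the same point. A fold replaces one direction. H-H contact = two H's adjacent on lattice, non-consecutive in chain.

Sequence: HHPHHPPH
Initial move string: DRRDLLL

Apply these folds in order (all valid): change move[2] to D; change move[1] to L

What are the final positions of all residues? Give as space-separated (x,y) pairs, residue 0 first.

Answer: (0,0) (0,-1) (-1,-1) (-1,-2) (-1,-3) (-2,-3) (-3,-3) (-4,-3)

Derivation:
Initial moves: DRRDLLL
Fold: move[2]->D => DRDDLLL (positions: [(0, 0), (0, -1), (1, -1), (1, -2), (1, -3), (0, -3), (-1, -3), (-2, -3)])
Fold: move[1]->L => DLDDLLL (positions: [(0, 0), (0, -1), (-1, -1), (-1, -2), (-1, -3), (-2, -3), (-3, -3), (-4, -3)])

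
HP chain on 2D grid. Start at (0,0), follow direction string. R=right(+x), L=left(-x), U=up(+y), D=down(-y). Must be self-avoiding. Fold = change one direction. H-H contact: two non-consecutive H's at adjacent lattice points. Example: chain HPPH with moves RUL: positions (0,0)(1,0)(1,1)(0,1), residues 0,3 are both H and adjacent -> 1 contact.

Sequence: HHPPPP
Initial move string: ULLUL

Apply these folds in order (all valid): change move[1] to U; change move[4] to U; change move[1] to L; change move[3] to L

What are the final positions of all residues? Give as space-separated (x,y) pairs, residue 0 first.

Initial moves: ULLUL
Fold: move[1]->U => UULUL (positions: [(0, 0), (0, 1), (0, 2), (-1, 2), (-1, 3), (-2, 3)])
Fold: move[4]->U => UULUU (positions: [(0, 0), (0, 1), (0, 2), (-1, 2), (-1, 3), (-1, 4)])
Fold: move[1]->L => ULLUU (positions: [(0, 0), (0, 1), (-1, 1), (-2, 1), (-2, 2), (-2, 3)])
Fold: move[3]->L => ULLLU (positions: [(0, 0), (0, 1), (-1, 1), (-2, 1), (-3, 1), (-3, 2)])

Answer: (0,0) (0,1) (-1,1) (-2,1) (-3,1) (-3,2)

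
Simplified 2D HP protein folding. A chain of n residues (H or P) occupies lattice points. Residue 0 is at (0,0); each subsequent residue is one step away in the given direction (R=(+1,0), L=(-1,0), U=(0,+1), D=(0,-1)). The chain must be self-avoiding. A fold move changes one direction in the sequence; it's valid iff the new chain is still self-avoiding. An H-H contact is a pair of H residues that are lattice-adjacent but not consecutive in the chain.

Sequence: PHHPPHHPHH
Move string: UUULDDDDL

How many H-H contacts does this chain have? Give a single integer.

Positions: [(0, 0), (0, 1), (0, 2), (0, 3), (-1, 3), (-1, 2), (-1, 1), (-1, 0), (-1, -1), (-2, -1)]
H-H contact: residue 1 @(0,1) - residue 6 @(-1, 1)
H-H contact: residue 2 @(0,2) - residue 5 @(-1, 2)

Answer: 2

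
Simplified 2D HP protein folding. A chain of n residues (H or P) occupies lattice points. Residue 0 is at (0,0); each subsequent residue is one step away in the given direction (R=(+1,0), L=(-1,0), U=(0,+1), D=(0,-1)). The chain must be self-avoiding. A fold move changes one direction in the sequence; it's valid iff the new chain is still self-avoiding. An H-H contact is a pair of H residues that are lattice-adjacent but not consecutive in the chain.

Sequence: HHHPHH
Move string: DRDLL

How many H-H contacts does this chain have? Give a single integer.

Answer: 1

Derivation:
Positions: [(0, 0), (0, -1), (1, -1), (1, -2), (0, -2), (-1, -2)]
H-H contact: residue 1 @(0,-1) - residue 4 @(0, -2)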